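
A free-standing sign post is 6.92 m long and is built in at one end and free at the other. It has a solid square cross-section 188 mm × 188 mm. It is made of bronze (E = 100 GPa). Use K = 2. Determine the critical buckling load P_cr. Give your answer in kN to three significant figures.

I = a⁴/12 = 188⁴/12 = 1.041×10^8 mm⁴
I = 1.041×10^8 mm⁴ = 1.041×10^-4 m⁴
Effective length L_e = K·L = 2 × 6.92 = 13.84 m
P_cr = π²EI / L_e² = π² × 100×10⁹ × 1.041×10^-4 / 13.84² = 5.364×10^5 N

P_cr ≈ 536 kN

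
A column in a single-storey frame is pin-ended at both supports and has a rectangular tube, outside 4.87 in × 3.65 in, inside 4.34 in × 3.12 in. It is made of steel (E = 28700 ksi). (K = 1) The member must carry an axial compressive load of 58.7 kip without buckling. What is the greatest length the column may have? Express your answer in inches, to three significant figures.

Weak-axis I_min = (h_o·b_o³ − h_i·b_i³)/12 with b_o = 3.65, b_i = 3.120 in (shorter outer/inner sides).
I_min = (4.87×3.65³ − 4.340×3.120³)/12 = 8.750 in⁴
At the buckling limit P_cr = P = 5.870×10^4 lb
From P_cr = π²EI/(K·L)²:  L = (1/K)·√(π²EI/P_cr) = (1/1)·√(π²×2.87×10^7×8.750/5.870×10^4)
L = 205 in

L_max ≈ 205 in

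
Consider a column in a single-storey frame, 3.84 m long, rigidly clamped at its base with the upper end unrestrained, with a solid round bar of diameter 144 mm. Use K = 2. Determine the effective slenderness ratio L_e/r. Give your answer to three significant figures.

For a solid circle r = d/4 = 144/4 = 36.00 mm
L_e = K·L = 2 × 3.84 m = 7.680 m = 7680.0 mm
λ = L_e / r_min = 7680.0 / 36.00 = 213

λ ≈ 213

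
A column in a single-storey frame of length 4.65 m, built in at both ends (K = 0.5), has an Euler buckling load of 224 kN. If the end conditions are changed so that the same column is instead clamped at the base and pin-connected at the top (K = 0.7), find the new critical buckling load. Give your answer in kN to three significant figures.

P_cr ∝ 1/K², so P_cr,new = P_cr,old × (K_old/K_new)² = 224 × (0.5/0.7)²
= 224 × 0.5102 = 114 kN

P_cr ≈ 114 kN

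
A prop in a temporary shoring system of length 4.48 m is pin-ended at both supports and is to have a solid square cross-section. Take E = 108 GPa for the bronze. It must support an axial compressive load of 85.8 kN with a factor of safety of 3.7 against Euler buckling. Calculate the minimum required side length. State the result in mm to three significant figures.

Required P_cr = n·P = 3.7 × 85.8 = 317.5 kN
L_e = K·L = 1 × 4.48 = 4.480 m
Required I = P_cr·L_e²/(π²E) = 3.175×10^5 × 4.480² / (π² × 1.08×10^11) = 5.978×10^-6 m⁴
I_req = 5.978×10^6 mm⁴
Solid square: I = a⁴/12  ⇒  a = (12I)^(1/4) = (12×5.978×10^6)^(1/4) = 92.0 mm

a ≈ 92.0 mm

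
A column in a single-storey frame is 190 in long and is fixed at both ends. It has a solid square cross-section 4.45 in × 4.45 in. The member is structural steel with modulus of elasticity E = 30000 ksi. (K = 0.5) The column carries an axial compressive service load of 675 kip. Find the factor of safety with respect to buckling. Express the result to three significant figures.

n ≈ 1.59

I = a⁴/12 = 4.45⁴/12 = 32.68 in⁴
Effective length L_e = K·L = 0.5 × 190 = 95.00 in
P_cr = π²EI / L_e² = π² × 30000×10³ × 32.68 / 95.00² = 1.072×10^6 lb
Factor of safety n = P_cr / P = 1072.1 / 675 = 1.59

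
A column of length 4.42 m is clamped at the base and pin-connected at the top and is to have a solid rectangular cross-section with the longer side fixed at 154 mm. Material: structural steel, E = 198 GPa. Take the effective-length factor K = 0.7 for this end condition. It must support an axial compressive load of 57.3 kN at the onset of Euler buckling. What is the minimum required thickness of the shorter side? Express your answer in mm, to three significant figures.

b ≈ 28.0 mm

L_e = K·L = 0.7 × 4.42 = 3.094 m
Required I = P_cr·L_e²/(π²E) = 5.730×10^4 × 3.094² / (π² × 1.98×10^11) = 2.807×10^-7 m⁴
I_req = 2.807×10^5 mm⁴
Rectangle, weak axis: I_min = h·b³/12 with h = 154 mm fixed  ⇒  b = (12I/h)^(1/3) = 28.0 mm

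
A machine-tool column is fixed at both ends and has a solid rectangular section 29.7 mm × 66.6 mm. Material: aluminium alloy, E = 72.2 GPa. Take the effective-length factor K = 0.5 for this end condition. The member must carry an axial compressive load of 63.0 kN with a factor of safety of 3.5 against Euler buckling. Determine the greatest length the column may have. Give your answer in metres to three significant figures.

L_max ≈ 1.37 m

Buckling occurs about the weak axis: I_min = h·b³/12 with b = 29.7 mm (the shorter side).
I_min = 66.6×29.7³/12 = 1.454×10^5 mm⁴
I = 1.454×10^-7 m⁴
Required critical load P_cr = n·P = 3.5 × 63.0 = 220.5 kN = 2.205×10^5 N
From P_cr = π²EI/(K·L)²:  L = (1/K)·√(π²EI/P_cr) = (1/0.5)·√(π²×7.22×10^10×1.454×10^-7/2.205×10^5)
L = 1.37 m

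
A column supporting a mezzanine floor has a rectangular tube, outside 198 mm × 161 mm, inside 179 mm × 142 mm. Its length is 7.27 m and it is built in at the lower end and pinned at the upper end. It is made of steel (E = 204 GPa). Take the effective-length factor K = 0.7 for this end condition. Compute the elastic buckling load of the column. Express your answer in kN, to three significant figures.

Weak-axis I_min = (h_o·b_o³ − h_i·b_i³)/12 with b_o = 161, b_i = 142.0 mm (shorter outer/inner sides).
I_min = (198×161³ − 179.0×142.0³)/12 = 2.615×10^7 mm⁴
I = 2.615×10^7 mm⁴ = 2.615×10^-5 m⁴
Effective length L_e = K·L = 0.7 × 7.27 = 5.089 m
P_cr = π²EI / L_e² = π² × 204×10⁹ × 2.615×10^-5 / 5.089² = 2.033×10^6 N

P_cr ≈ 2030 kN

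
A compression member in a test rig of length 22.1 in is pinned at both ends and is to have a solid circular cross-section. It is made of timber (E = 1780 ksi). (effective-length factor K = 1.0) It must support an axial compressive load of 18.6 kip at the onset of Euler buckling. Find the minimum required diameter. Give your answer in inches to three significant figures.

L_e = K·L = 1 × 22.1 = 22.10 in
Required I = P_cr·L_e²/(π²E) = 1.860×10^4 × 22.10² / (π² × 1.78×10^6) = 0.5171 in⁴
Solid circle: I = πd⁴/64  ⇒  d = (64I/π)^(1/4) = (64×0.5171/π)^(1/4) = 1.80 in

d ≈ 1.80 in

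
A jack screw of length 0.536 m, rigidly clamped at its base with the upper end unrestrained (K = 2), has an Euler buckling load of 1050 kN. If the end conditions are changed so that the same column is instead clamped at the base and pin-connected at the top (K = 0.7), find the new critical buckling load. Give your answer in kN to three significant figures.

P_cr ∝ 1/K², so P_cr,new = P_cr,old × (K_old/K_new)² = 1050 × (2/0.7)²
= 1050 × 8.163 = 8570 kN

P_cr ≈ 8570 kN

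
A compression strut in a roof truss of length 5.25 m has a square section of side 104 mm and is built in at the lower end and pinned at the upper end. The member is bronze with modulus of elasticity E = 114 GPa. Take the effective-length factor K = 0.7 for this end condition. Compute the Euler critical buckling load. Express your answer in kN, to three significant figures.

I = a⁴/12 = 104⁴/12 = 9.749×10^6 mm⁴
I = 9.749×10^6 mm⁴ = 9.749×10^-6 m⁴
Effective length L_e = K·L = 0.7 × 5.25 = 3.675 m
P_cr = π²EI / L_e² = π² × 114×10⁹ × 9.749×10^-6 / 3.675² = 8.122×10^5 N

P_cr ≈ 812 kN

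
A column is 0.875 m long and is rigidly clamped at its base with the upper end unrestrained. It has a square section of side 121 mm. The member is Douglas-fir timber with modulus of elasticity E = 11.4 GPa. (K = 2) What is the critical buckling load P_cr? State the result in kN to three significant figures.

P_cr ≈ 656 kN

I = a⁴/12 = 121⁴/12 = 1.786×10^7 mm⁴
I = 1.786×10^7 mm⁴ = 1.786×10^-5 m⁴
Effective length L_e = K·L = 2 × 0.875 = 1.750 m
P_cr = π²EI / L_e² = π² × 11.4×10⁹ × 1.786×10^-5 / 1.750² = 6.563×10^5 N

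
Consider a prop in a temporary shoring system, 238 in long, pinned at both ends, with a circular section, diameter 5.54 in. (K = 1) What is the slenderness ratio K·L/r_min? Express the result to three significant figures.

I = πd⁴/64 = π×5.54⁴/64 = 46.24 in⁴
A = 24.11 in²;  r_min = √(I/A) = √(46.24/24.11) = 1.385 in
L_e = K·L = 1 × 238 = 238.0 in
λ = L_e / r_min = 238.00 / 1.385 = 172

λ ≈ 172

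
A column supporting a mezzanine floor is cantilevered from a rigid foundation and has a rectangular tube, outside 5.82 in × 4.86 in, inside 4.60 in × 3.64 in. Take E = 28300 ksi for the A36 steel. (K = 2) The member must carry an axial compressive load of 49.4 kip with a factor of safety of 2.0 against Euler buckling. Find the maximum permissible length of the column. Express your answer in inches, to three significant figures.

L_max ≈ 162 in

Weak-axis I_min = (h_o·b_o³ − h_i·b_i³)/12 with b_o = 4.86, b_i = 3.640 in (shorter outer/inner sides).
I_min = (5.82×4.86³ − 4.600×3.640³)/12 = 37.19 in⁴
Required critical load P_cr = n·P = 2.0 × 49.4 = 98.80 kip = 9.880×10^4 lb
From P_cr = π²EI/(K·L)²:  L = (1/K)·√(π²EI/P_cr) = (1/2)·√(π²×2.83×10^7×37.19/9.880×10^4)
L = 162 in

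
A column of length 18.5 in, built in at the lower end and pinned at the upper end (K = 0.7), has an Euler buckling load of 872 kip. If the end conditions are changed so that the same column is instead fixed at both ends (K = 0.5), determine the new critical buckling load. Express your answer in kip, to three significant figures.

P_cr ∝ 1/K², so P_cr,new = P_cr,old × (K_old/K_new)² = 872 × (0.7/0.5)²
= 872 × 1.960 = 1710 kip

P_cr ≈ 1710 kip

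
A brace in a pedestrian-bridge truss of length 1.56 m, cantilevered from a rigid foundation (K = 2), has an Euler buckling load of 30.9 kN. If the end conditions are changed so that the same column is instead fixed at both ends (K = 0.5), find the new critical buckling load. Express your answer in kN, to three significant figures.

P_cr ∝ 1/K², so P_cr,new = P_cr,old × (K_old/K_new)² = 30.9 × (2/0.5)²
= 30.9 × 16.00 = 494 kN

P_cr ≈ 494 kN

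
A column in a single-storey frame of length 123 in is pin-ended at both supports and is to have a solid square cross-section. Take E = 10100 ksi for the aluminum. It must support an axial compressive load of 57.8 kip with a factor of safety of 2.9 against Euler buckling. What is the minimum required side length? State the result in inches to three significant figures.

a ≈ 4.18 in

Required P_cr = n·P = 2.9 × 57.8 = 167.6 kip
L_e = K·L = 1 × 123 = 123.0 in
Required I = P_cr·L_e²/(π²E) = 1.676×10^5 × 123.0² / (π² × 1.01×10^7) = 25.44 in⁴
Solid square: I = a⁴/12  ⇒  a = (12I)^(1/4) = (12×25.44)^(1/4) = 4.18 in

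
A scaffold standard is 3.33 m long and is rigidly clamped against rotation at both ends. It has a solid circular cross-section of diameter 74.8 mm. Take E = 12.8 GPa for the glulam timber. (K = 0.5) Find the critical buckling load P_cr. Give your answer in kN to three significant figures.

P_cr ≈ 70.0 kN

I = πd⁴/64 = π×74.8⁴/64 = 1.537×10^6 mm⁴
I = 1.537×10^6 mm⁴ = 1.537×10^-6 m⁴
Effective length L_e = K·L = 0.5 × 3.33 = 1.665 m
P_cr = π²EI / L_e² = π² × 12.8×10⁹ × 1.537×10^-6 / 1.665² = 7.003×10^4 N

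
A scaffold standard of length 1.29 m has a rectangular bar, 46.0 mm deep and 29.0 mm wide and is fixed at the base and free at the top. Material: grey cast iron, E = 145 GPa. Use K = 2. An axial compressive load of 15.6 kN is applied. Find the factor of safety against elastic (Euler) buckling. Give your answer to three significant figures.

n ≈ 1.29

Buckling occurs about the weak axis: I_min = h·b³/12 with b = 29.0 mm (the shorter side).
I_min = 46.0×29.0³/12 = 9.349×10^4 mm⁴
I = 9.349×10^4 mm⁴ = 9.349×10^-8 m⁴
Effective length L_e = K·L = 2 × 1.29 = 2.580 m
P_cr = π²EI / L_e² = π² × 145×10⁹ × 9.349×10^-8 / 2.580² = 2.010×10^4 N
Factor of safety n = P_cr / P = 20.100 / 15.6 = 1.29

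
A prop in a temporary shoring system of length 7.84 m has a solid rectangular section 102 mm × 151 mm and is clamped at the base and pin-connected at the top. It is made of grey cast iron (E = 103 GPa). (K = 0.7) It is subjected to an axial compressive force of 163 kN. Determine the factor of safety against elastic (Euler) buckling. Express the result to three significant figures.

Buckling occurs about the weak axis: I_min = h·b³/12 with b = 102 mm (the shorter side).
I_min = 151×102³/12 = 1.335×10^7 mm⁴
I = 1.335×10^7 mm⁴ = 1.335×10^-5 m⁴
Effective length L_e = K·L = 0.7 × 7.84 = 5.488 m
P_cr = π²EI / L_e² = π² × 103×10⁹ × 1.335×10^-5 / 5.488² = 4.507×10^5 N
Factor of safety n = P_cr / P = 450.72 / 163 = 2.77

n ≈ 2.77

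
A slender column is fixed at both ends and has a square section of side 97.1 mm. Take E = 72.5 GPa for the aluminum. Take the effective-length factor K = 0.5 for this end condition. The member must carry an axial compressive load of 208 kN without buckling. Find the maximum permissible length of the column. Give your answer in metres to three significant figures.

I = a⁴/12 = 97.1⁴/12 = 7.408×10^6 mm⁴
I = 7.408×10^-6 m⁴
At the buckling limit P_cr = P = 2.080×10^5 N
From P_cr = π²EI/(K·L)²:  L = (1/K)·√(π²EI/P_cr) = (1/0.5)·√(π²×7.25×10^10×7.408×10^-6/2.080×10^5)
L = 10.1 m

L_max ≈ 10.1 m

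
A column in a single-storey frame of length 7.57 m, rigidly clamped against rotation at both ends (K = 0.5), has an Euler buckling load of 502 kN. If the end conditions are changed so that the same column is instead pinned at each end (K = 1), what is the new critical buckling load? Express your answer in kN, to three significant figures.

P_cr ∝ 1/K², so P_cr,new = P_cr,old × (K_old/K_new)² = 502 × (0.5/1)²
= 502 × 0.2500 = 126 kN

P_cr ≈ 126 kN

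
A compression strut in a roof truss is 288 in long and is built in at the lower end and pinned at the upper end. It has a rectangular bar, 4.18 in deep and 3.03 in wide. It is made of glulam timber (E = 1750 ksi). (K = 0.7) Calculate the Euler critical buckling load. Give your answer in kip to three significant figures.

P_cr ≈ 4.12 kip

Buckling occurs about the weak axis: I_min = h·b³/12 with b = 3.03 in (the shorter side).
I_min = 4.18×3.03³/12 = 9.690 in⁴
Effective length L_e = K·L = 0.7 × 288 = 201.6 in
P_cr = π²EI / L_e² = π² × 1750×10³ × 9.690 / 201.6² = 4.118×10^3 lb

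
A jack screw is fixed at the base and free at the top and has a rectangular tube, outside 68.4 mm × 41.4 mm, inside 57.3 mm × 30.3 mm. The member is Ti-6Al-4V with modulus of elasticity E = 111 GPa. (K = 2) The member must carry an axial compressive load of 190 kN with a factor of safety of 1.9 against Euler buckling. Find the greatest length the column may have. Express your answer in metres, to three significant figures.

L_max ≈ 0.454 m

Weak-axis I_min = (h_o·b_o³ − h_i·b_i³)/12 with b_o = 41.4, b_i = 30.30 mm (shorter outer/inner sides).
I_min = (68.4×41.4³ − 57.30×30.30³)/12 = 2.716×10^5 mm⁴
I = 2.716×10^-7 m⁴
Required critical load P_cr = n·P = 1.9 × 190 = 361.0 kN = 3.610×10^5 N
From P_cr = π²EI/(K·L)²:  L = (1/K)·√(π²EI/P_cr) = (1/2)·√(π²×1.11×10^11×2.716×10^-7/3.610×10^5)
L = 0.454 m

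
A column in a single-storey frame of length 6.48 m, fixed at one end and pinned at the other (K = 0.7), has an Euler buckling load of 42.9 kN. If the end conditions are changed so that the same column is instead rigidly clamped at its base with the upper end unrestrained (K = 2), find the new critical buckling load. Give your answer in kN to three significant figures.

P_cr ≈ 5.26 kN

P_cr ∝ 1/K², so P_cr,new = P_cr,old × (K_old/K_new)² = 42.9 × (0.7/2)²
= 42.9 × 0.1225 = 5.26 kN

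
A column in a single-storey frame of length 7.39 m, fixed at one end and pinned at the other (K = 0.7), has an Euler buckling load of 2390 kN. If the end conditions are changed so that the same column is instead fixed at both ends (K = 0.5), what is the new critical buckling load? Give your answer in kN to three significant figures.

P_cr ≈ 4680 kN

P_cr ∝ 1/K², so P_cr,new = P_cr,old × (K_old/K_new)² = 2390 × (0.7/0.5)²
= 2390 × 1.960 = 4680 kN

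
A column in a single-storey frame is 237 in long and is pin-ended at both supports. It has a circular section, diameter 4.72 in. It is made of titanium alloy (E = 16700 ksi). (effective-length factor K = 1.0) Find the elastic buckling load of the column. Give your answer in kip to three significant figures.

P_cr ≈ 71.5 kip

I = πd⁴/64 = π×4.72⁴/64 = 24.36 in⁴
Effective length L_e = K·L = 1 × 237 = 237.0 in
P_cr = π²EI / L_e² = π² × 16700×10³ × 24.36 / 237.0² = 7.149×10^4 lb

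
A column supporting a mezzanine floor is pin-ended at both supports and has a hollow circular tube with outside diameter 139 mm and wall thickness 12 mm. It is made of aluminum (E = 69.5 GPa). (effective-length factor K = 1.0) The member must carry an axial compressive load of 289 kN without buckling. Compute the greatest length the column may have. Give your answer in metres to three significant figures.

L_max ≈ 4.81 m

Inner diameter d_i = 139 − 2×12 = 115.0 mm
I = π(d_o⁴ − d_i⁴)/64 = π(139⁴ − 115.0⁴)/64 = 9.739×10^6 mm⁴
I = 9.739×10^-6 m⁴
At the buckling limit P_cr = P = 2.890×10^5 N
From P_cr = π²EI/(K·L)²:  L = (1/K)·√(π²EI/P_cr) = (1/1)·√(π²×6.95×10^10×9.739×10^-6/2.890×10^5)
L = 4.81 m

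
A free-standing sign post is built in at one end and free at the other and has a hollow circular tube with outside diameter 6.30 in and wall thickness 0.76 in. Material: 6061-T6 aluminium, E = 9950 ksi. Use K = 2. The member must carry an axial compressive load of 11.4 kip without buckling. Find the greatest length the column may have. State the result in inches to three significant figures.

Inner diameter d_i = 6.30 − 2×0.76 = 4.780 in
I = π(d_o⁴ − d_i⁴)/64 = π(6.30⁴ − 4.780⁴)/64 = 51.70 in⁴
At the buckling limit P_cr = P = 1.140×10^4 lb
From P_cr = π²EI/(K·L)²:  L = (1/K)·√(π²EI/P_cr) = (1/2)·√(π²×9.95×10^6×51.70/1.140×10^4)
L = 334 in

L_max ≈ 334 in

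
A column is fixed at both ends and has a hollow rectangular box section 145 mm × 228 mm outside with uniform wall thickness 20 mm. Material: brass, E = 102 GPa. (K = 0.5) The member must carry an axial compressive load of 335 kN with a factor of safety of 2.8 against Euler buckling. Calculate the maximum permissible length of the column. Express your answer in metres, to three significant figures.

Inner dimensions: h_i = 228 − 2×20 = 188.0 mm, b_i = 145 − 2×20 = 105.0 mm
Weak-axis I_min = (h_o·b_o³ − h_i·b_i³)/12 with b_o = 145, b_i = 105.0 mm (shorter outer/inner sides).
I_min = (228×145³ − 188.0×105.0³)/12 = 3.979×10^7 mm⁴
I = 3.979×10^-5 m⁴
Required critical load P_cr = n·P = 2.8 × 335 = 938.0 kN = 9.380×10^5 N
From P_cr = π²EI/(K·L)²:  L = (1/K)·√(π²EI/P_cr) = (1/0.5)·√(π²×1.02×10^11×3.979×10^-5/9.380×10^5)
L = 13.1 m

L_max ≈ 13.1 m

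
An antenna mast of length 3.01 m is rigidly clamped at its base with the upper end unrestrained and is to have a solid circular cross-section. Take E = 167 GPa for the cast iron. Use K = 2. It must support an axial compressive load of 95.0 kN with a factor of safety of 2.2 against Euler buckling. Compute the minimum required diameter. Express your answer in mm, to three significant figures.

Required P_cr = n·P = 2.2 × 95.0 = 209.0 kN
L_e = K·L = 2 × 3.01 = 6.020 m
Required I = P_cr·L_e²/(π²E) = 2.090×10^5 × 6.020² / (π² × 1.67×10^11) = 4.595×10^-6 m⁴
I_req = 4.595×10^6 mm⁴
Solid circle: I = πd⁴/64  ⇒  d = (64I/π)^(1/4) = (64×4.595×10^6/π)^(1/4) = 98.4 mm

d ≈ 98.4 mm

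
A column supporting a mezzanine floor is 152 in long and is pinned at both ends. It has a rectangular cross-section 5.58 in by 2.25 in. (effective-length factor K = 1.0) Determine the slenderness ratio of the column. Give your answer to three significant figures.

λ ≈ 234

Buckling occurs about the weak axis: I_min = h·b³/12 with b = 2.25 in (the shorter side).
I_min = 5.58×2.25³/12 = 5.297 in⁴
A = 12.56 in²;  r_min = √(I/A) = √(5.297/12.56) = 0.6495 in
L_e = K·L = 1 × 152 = 152.0 in
λ = L_e / r_min = 152.00 / 0.6495 = 234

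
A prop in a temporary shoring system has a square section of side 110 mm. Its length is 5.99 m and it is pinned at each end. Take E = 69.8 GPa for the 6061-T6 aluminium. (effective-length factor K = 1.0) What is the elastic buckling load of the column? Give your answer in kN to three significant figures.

P_cr ≈ 234 kN

I = a⁴/12 = 110⁴/12 = 1.220×10^7 mm⁴
I = 1.220×10^7 mm⁴ = 1.220×10^-5 m⁴
Effective length L_e = K·L = 1 × 5.99 = 5.990 m
P_cr = π²EI / L_e² = π² × 69.8×10⁹ × 1.220×10^-5 / 5.990² = 2.343×10^5 N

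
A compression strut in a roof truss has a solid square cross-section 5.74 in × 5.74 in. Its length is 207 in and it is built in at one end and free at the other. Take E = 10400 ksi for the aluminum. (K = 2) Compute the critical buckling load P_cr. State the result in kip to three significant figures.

P_cr ≈ 54.2 kip

I = a⁴/12 = 5.74⁴/12 = 90.46 in⁴
Effective length L_e = K·L = 2 × 207 = 414.0 in
P_cr = π²EI / L_e² = π² × 10400×10³ × 90.46 / 414.0² = 5.417×10^4 lb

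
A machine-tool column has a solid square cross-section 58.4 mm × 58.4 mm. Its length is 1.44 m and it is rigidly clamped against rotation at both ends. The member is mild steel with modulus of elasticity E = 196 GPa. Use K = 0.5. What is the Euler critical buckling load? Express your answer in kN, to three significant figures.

P_cr ≈ 3620 kN

I = a⁴/12 = 58.4⁴/12 = 9.693×10^5 mm⁴
I = 9.693×10^5 mm⁴ = 9.693×10^-7 m⁴
Effective length L_e = K·L = 0.5 × 1.44 = 0.7200 m
P_cr = π²EI / L_e² = π² × 196×10⁹ × 9.693×10^-7 / 0.7200² = 3.617×10^6 N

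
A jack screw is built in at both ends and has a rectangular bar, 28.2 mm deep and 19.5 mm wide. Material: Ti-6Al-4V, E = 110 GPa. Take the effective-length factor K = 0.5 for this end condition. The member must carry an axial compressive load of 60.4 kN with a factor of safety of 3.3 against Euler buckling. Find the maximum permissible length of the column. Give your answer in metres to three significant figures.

L_max ≈ 0.616 m

Buckling occurs about the weak axis: I_min = h·b³/12 with b = 19.5 mm (the shorter side).
I_min = 28.2×19.5³/12 = 1.742×10^4 mm⁴
I = 1.742×10^-8 m⁴
Required critical load P_cr = n·P = 3.3 × 60.4 = 199.3 kN = 1.993×10^5 N
From P_cr = π²EI/(K·L)²:  L = (1/K)·√(π²EI/P_cr) = (1/0.5)·√(π²×1.10×10^11×1.742×10^-8/1.993×10^5)
L = 0.616 m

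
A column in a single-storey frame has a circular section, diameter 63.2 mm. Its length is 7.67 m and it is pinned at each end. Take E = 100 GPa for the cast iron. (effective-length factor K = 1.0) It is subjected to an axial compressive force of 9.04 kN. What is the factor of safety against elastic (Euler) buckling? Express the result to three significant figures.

n ≈ 1.45

I = πd⁴/64 = π×63.2⁴/64 = 7.831×10^5 mm⁴
I = 7.831×10^5 mm⁴ = 7.831×10^-7 m⁴
Effective length L_e = K·L = 1 × 7.67 = 7.670 m
P_cr = π²EI / L_e² = π² × 100×10⁹ × 7.831×10^-7 / 7.670² = 1.314×10^4 N
Factor of safety n = P_cr / P = 13.139 / 9.04 = 1.45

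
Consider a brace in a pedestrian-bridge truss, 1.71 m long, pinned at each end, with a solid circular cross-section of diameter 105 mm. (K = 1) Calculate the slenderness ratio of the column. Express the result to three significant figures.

λ ≈ 65.1

I = πd⁴/64 = π×105⁴/64 = 5.967×10^6 mm⁴
A = 8.659×10^3 mm²;  r_min = √(I/A) = √(5.967×10^6/8.659×10^3) = 26.25 mm
L_e = K·L = 1 × 1.71 m = 1.710 m = 1710.0 mm
λ = L_e / r_min = 1710.0 / 26.25 = 65.1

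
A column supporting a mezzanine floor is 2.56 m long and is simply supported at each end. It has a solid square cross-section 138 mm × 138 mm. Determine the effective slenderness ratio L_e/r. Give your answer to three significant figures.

I = a⁴/12 = 138⁴/12 = 3.022×10^7 mm⁴
A = 1.904×10^4 mm²;  r_min = √(I/A) = √(3.022×10^7/1.904×10^4) = 39.84 mm
L_e = K·L = 1 × 2.56 m = 2.560 m = 2560.0 mm
λ = L_e / r_min = 2560.0 / 39.84 = 64.3

λ ≈ 64.3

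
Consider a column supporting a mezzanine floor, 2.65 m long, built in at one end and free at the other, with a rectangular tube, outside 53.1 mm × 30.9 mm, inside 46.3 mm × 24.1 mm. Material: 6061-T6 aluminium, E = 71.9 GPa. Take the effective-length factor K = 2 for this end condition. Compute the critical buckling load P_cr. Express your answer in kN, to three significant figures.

Weak-axis I_min = (h_o·b_o³ − h_i·b_i³)/12 with b_o = 30.9, b_i = 24.10 mm (shorter outer/inner sides).
I_min = (53.1×30.9³ − 46.30×24.10³)/12 = 7.655×10^4 mm⁴
I = 7.655×10^4 mm⁴ = 7.655×10^-8 m⁴
Effective length L_e = K·L = 2 × 2.65 = 5.300 m
P_cr = π²EI / L_e² = π² × 71.9×10⁹ × 7.655×10^-8 / 5.300² = 1.934×10^3 N

P_cr ≈ 1.93 kN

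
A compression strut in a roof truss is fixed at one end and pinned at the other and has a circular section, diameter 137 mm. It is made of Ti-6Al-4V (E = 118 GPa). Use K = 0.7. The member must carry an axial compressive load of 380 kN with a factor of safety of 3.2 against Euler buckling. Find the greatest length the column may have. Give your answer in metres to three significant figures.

I = πd⁴/64 = π×137⁴/64 = 1.729×10^7 mm⁴
I = 1.729×10^-5 m⁴
Required critical load P_cr = n·P = 3.2 × 380 = 1216 kN = 1.216×10^6 N
From P_cr = π²EI/(K·L)²:  L = (1/K)·√(π²EI/P_cr) = (1/0.7)·√(π²×1.18×10^11×1.729×10^-5/1.216×10^6)
L = 5.81 m

L_max ≈ 5.81 m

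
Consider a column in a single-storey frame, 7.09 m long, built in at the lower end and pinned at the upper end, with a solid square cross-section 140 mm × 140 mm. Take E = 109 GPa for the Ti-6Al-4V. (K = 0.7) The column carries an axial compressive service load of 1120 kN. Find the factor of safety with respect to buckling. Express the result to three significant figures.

n ≈ 1.25

I = a⁴/12 = 140⁴/12 = 3.201×10^7 mm⁴
I = 3.201×10^7 mm⁴ = 3.201×10^-5 m⁴
Effective length L_e = K·L = 0.7 × 7.09 = 4.963 m
P_cr = π²EI / L_e² = π² × 109×10⁹ × 3.201×10^-5 / 4.963² = 1.398×10^6 N
Factor of safety n = P_cr / P = 1398.2 / 1120 = 1.25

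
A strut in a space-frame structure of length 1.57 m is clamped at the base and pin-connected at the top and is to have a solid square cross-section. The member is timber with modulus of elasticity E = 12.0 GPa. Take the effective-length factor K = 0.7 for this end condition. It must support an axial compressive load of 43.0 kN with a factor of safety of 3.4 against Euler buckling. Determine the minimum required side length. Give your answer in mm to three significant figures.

Required P_cr = n·P = 3.4 × 43.0 = 146.2 kN
L_e = K·L = 0.7 × 1.57 = 1.099 m
Required I = P_cr·L_e²/(π²E) = 1.462×10^5 × 1.099² / (π² × 1.20×10^10) = 1.491×10^-6 m⁴
I_req = 1.491×10^6 mm⁴
Solid square: I = a⁴/12  ⇒  a = (12I)^(1/4) = (12×1.491×10^6)^(1/4) = 65.0 mm

a ≈ 65.0 mm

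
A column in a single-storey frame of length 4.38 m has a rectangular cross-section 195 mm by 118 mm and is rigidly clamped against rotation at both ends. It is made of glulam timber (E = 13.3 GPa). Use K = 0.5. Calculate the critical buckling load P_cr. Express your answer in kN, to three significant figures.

P_cr ≈ 731 kN

Buckling occurs about the weak axis: I_min = h·b³/12 with b = 118 mm (the shorter side).
I_min = 195×118³/12 = 2.670×10^7 mm⁴
I = 2.670×10^7 mm⁴ = 2.670×10^-5 m⁴
Effective length L_e = K·L = 0.5 × 4.38 = 2.190 m
P_cr = π²EI / L_e² = π² × 13.3×10⁹ × 2.670×10^-5 / 2.190² = 7.307×10^5 N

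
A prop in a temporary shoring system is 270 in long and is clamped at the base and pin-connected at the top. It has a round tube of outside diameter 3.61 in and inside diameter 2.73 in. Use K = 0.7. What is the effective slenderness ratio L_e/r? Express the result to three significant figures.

λ ≈ 167

d_o = 3.61 in, d_i = 2.73 in
I = π(d_o⁴ − d_i⁴)/64 = π(3.61⁴ − 2.730⁴)/64 = 5.610 in⁴
A = 4.382 in²;  r_min = √(I/A) = √(5.610/4.382) = 1.132 in
L_e = K·L = 0.7 × 270 = 189.0 in
λ = L_e / r_min = 189.00 / 1.132 = 167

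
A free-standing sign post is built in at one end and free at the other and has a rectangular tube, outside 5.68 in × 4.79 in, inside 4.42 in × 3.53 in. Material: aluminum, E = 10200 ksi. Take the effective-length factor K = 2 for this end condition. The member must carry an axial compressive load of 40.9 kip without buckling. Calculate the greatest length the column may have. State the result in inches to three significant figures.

L_max ≈ 148 in

Weak-axis I_min = (h_o·b_o³ − h_i·b_i³)/12 with b_o = 4.79, b_i = 3.530 in (shorter outer/inner sides).
I_min = (5.68×4.79³ − 4.420×3.530³)/12 = 35.82 in⁴
At the buckling limit P_cr = P = 4.090×10^4 lb
From P_cr = π²EI/(K·L)²:  L = (1/K)·√(π²EI/P_cr) = (1/2)·√(π²×1.02×10^7×35.82/4.090×10^4)
L = 148 in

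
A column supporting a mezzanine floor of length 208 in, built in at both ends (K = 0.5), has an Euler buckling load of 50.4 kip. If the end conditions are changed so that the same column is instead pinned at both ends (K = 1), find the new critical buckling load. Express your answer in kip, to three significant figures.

P_cr ∝ 1/K², so P_cr,new = P_cr,old × (K_old/K_new)² = 50.4 × (0.5/1)²
= 50.4 × 0.2500 = 12.6 kip

P_cr ≈ 12.6 kip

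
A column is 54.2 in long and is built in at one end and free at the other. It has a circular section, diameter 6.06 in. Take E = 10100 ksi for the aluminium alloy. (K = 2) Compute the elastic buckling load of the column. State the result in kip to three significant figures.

I = πd⁴/64 = π×6.06⁴/64 = 66.20 in⁴
Effective length L_e = K·L = 2 × 54.2 = 108.4 in
P_cr = π²EI / L_e² = π² × 10100×10³ × 66.20 / 108.4² = 5.616×10^5 lb

P_cr ≈ 562 kip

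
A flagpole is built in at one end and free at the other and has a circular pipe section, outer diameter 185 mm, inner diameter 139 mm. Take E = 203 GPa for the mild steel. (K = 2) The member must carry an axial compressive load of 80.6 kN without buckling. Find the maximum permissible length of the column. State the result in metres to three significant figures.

L_max ≈ 15.6 m

d_o = 185 mm, d_i = 139 mm
I = π(d_o⁴ − d_i⁴)/64 = π(185⁴ − 139.0⁴)/64 = 3.917×10^7 mm⁴
I = 3.917×10^-5 m⁴
At the buckling limit P_cr = P = 8.060×10^4 N
From P_cr = π²EI/(K·L)²:  L = (1/K)·√(π²EI/P_cr) = (1/2)·√(π²×2.03×10^11×3.917×10^-5/8.060×10^4)
L = 15.6 m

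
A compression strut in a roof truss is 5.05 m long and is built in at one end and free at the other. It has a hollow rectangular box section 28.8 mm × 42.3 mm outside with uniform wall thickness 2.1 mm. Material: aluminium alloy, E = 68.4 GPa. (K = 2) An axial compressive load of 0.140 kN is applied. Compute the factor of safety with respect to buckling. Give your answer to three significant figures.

Inner dimensions: h_i = 42.3 − 2×2.1 = 38.10 mm, b_i = 28.8 − 2×2.1 = 24.60 mm
Weak-axis I_min = (h_o·b_o³ − h_i·b_i³)/12 with b_o = 28.8, b_i = 24.60 mm (shorter outer/inner sides).
I_min = (42.3×28.8³ − 38.10×24.60³)/12 = 3.694×10^4 mm⁴
I = 3.694×10^4 mm⁴ = 3.694×10^-8 m⁴
Effective length L_e = K·L = 2 × 5.05 = 10.10 m
P_cr = π²EI / L_e² = π² × 68.4×10⁹ × 3.694×10^-8 / 10.10² = 244.5 N
Factor of safety n = P_cr / P = 0.24445 / 0.140 = 1.75

n ≈ 1.75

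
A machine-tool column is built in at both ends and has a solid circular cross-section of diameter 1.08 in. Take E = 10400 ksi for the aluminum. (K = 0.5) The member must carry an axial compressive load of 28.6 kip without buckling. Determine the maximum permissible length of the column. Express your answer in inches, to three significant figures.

L_max ≈ 31.0 in

I = πd⁴/64 = π×1.08⁴/64 = 6.678×10^-2 in⁴
At the buckling limit P_cr = P = 2.860×10^4 lb
From P_cr = π²EI/(K·L)²:  L = (1/K)·√(π²EI/P_cr) = (1/0.5)·√(π²×1.04×10^7×6.678×10^-2/2.860×10^4)
L = 31.0 in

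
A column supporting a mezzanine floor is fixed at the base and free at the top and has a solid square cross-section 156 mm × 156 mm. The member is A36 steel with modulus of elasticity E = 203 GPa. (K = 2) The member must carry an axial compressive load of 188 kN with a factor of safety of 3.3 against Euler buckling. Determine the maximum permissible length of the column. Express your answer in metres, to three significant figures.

I = a⁴/12 = 156⁴/12 = 4.935×10^7 mm⁴
I = 4.935×10^-5 m⁴
Required critical load P_cr = n·P = 3.3 × 188 = 620.4 kN = 6.204×10^5 N
From P_cr = π²EI/(K·L)²:  L = (1/K)·√(π²EI/P_cr) = (1/2)·√(π²×2.03×10^11×4.935×10^-5/6.204×10^5)
L = 6.31 m

L_max ≈ 6.31 m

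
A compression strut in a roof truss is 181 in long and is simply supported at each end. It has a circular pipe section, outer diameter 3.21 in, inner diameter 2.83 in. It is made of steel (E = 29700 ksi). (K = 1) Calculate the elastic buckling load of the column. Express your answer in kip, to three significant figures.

P_cr ≈ 18.5 kip

d_o = 3.21 in, d_i = 2.83 in
I = π(d_o⁴ − d_i⁴)/64 = π(3.21⁴ − 2.830⁴)/64 = 2.063 in⁴
Effective length L_e = K·L = 1 × 181 = 181.0 in
P_cr = π²EI / L_e² = π² × 29700×10³ × 2.063 / 181.0² = 1.846×10^4 lb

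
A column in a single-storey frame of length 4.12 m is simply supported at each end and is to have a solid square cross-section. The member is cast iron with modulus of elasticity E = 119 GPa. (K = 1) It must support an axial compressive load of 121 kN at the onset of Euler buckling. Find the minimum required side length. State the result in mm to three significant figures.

a ≈ 67.7 mm

L_e = K·L = 1 × 4.12 = 4.120 m
Required I = P_cr·L_e²/(π²E) = 1.210×10^5 × 4.120² / (π² × 1.19×10^11) = 1.749×10^-6 m⁴
I_req = 1.749×10^6 mm⁴
Solid square: I = a⁴/12  ⇒  a = (12I)^(1/4) = (12×1.749×10^6)^(1/4) = 67.7 mm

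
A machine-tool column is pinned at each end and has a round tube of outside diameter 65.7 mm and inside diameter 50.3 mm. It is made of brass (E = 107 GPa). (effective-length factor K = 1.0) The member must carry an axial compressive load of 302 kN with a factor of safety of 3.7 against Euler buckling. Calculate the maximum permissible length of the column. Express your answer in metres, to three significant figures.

d_o = 65.7 mm, d_i = 50.3 mm
I = π(d_o⁴ − d_i⁴)/64 = π(65.7⁴ − 50.30⁴)/64 = 6.004×10^5 mm⁴
I = 6.004×10^-7 m⁴
Required critical load P_cr = n·P = 3.7 × 302 = 1117 kN = 1.117×10^6 N
From P_cr = π²EI/(K·L)²:  L = (1/K)·√(π²EI/P_cr) = (1/1)·√(π²×1.07×10^11×6.004×10^-7/1.117×10^6)
L = 0.753 m

L_max ≈ 0.753 m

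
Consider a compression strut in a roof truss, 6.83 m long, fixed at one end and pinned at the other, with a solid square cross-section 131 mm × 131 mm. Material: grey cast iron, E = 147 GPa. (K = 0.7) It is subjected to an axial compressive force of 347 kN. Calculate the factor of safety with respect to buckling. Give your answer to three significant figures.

I = a⁴/12 = 131⁴/12 = 2.454×10^7 mm⁴
I = 2.454×10^7 mm⁴ = 2.454×10^-5 m⁴
Effective length L_e = K·L = 0.7 × 6.83 = 4.781 m
P_cr = π²EI / L_e² = π² × 147×10⁹ × 2.454×10^-5 / 4.781² = 1.558×10^6 N
Factor of safety n = P_cr / P = 1557.7 / 347 = 4.49

n ≈ 4.49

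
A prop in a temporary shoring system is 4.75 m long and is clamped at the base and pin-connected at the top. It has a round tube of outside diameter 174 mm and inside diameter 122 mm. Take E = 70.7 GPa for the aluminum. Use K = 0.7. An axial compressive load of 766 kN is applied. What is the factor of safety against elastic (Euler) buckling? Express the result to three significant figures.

n ≈ 2.81

d_o = 174 mm, d_i = 122 mm
I = π(d_o⁴ − d_i⁴)/64 = π(174⁴ − 122.0⁴)/64 = 3.412×10^7 mm⁴
I = 3.412×10^7 mm⁴ = 3.412×10^-5 m⁴
Effective length L_e = K·L = 0.7 × 4.75 = 3.325 m
P_cr = π²EI / L_e² = π² × 70.7×10⁹ × 3.412×10^-5 / 3.325² = 2.154×10^6 N
Factor of safety n = P_cr / P = 2153.5 / 766 = 2.81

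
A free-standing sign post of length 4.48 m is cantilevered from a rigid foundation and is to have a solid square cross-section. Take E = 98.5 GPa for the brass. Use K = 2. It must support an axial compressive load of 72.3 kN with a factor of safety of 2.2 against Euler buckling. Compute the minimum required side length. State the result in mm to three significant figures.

a ≈ 112 mm

Required P_cr = n·P = 2.2 × 72.3 = 159.1 kN
L_e = K·L = 2 × 4.48 = 8.960 m
Required I = P_cr·L_e²/(π²E) = 1.591×10^5 × 8.960² / (π² × 9.85×10^10) = 1.314×10^-5 m⁴
I_req = 1.314×10^7 mm⁴
Solid square: I = a⁴/12  ⇒  a = (12I)^(1/4) = (12×1.314×10^7)^(1/4) = 112 mm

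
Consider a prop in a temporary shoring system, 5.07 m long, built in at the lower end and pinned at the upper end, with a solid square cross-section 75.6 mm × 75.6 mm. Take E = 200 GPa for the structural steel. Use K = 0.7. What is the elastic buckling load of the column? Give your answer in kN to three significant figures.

P_cr ≈ 427 kN

I = a⁴/12 = 75.6⁴/12 = 2.722×10^6 mm⁴
I = 2.722×10^6 mm⁴ = 2.722×10^-6 m⁴
Effective length L_e = K·L = 0.7 × 5.07 = 3.549 m
P_cr = π²EI / L_e² = π² × 200×10⁹ × 2.722×10^-6 / 3.549² = 4.266×10^5 N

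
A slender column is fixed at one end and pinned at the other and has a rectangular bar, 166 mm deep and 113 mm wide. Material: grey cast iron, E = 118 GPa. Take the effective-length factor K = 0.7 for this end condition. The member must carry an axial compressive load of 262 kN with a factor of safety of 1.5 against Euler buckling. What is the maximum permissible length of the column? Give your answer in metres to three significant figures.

L_max ≈ 11.0 m

Buckling occurs about the weak axis: I_min = h·b³/12 with b = 113 mm (the shorter side).
I_min = 166×113³/12 = 1.996×10^7 mm⁴
I = 1.996×10^-5 m⁴
Required critical load P_cr = n·P = 1.5 × 262 = 393.0 kN = 3.930×10^5 N
From P_cr = π²EI/(K·L)²:  L = (1/K)·√(π²EI/P_cr) = (1/0.7)·√(π²×1.18×10^11×1.996×10^-5/3.930×10^5)
L = 11.0 m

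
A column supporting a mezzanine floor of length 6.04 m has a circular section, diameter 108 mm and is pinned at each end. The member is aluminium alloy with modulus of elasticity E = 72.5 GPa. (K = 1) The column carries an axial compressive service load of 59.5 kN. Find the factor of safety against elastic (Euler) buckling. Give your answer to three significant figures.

n ≈ 2.20

I = πd⁴/64 = π×108⁴/64 = 6.678×10^6 mm⁴
I = 6.678×10^6 mm⁴ = 6.678×10^-6 m⁴
Effective length L_e = K·L = 1 × 6.04 = 6.040 m
P_cr = π²EI / L_e² = π² × 72.5×10⁹ × 6.678×10^-6 / 6.040² = 1.310×10^5 N
Factor of safety n = P_cr / P = 130.99 / 59.5 = 2.20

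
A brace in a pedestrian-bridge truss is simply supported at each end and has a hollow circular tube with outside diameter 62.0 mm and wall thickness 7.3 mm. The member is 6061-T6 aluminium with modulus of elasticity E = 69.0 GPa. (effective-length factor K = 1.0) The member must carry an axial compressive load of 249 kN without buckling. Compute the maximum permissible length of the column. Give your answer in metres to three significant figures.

Inner diameter d_i = 62.0 − 2×7.3 = 47.40 mm
I = π(d_o⁴ − d_i⁴)/64 = π(62.0⁴ − 47.40⁴)/64 = 4.775×10^5 mm⁴
I = 4.775×10^-7 m⁴
At the buckling limit P_cr = P = 2.490×10^5 N
From P_cr = π²EI/(K·L)²:  L = (1/K)·√(π²EI/P_cr) = (1/1)·√(π²×6.90×10^10×4.775×10^-7/2.490×10^5)
L = 1.14 m

L_max ≈ 1.14 m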